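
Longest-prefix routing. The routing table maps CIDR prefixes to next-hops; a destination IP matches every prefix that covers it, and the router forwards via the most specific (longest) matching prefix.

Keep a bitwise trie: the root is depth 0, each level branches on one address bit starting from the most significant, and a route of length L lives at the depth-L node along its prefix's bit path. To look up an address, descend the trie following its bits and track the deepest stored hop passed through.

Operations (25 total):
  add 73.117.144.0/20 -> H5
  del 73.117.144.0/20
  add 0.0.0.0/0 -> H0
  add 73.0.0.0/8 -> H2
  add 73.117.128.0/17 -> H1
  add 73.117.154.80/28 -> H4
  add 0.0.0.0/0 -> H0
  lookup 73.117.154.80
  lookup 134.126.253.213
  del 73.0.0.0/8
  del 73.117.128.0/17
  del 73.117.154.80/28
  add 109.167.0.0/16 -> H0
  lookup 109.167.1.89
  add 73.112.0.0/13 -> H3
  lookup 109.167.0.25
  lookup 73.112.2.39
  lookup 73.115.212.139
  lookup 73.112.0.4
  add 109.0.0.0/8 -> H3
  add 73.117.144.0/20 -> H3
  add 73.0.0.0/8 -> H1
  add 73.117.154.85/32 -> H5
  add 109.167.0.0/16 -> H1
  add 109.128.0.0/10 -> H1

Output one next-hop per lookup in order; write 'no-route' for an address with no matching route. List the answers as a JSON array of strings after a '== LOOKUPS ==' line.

Trace:
  + 73.117.144.0/20 (H5) depth=20
  del 73.117.144.0/20 (clear depth 20)
  + 0.0.0.0/0 (H0) depth=0
  + 73.0.0.0/8 (H2) depth=8
  + 73.117.128.0/17 (H1) depth=17
  + 73.117.154.80/28 (H4) depth=28
  + 0.0.0.0/0 (H0) depth=0
  lookup 73.117.154.80: bits 0100100101110101100110100101 walk d0:H0→d1:-→d2:-→d3:-→d4:-→d5:-→d6:-→d7:-→d8:H2→d9:-→d10:-→d11:-→d12:-→d13:-→d14:-→d15:-→d16:-→d17:H1→d18:-→d19:-→d20:-→d21:-→d22:-→d23:-→d24:-→d25:-→d26:-→d27:-→d28:H4 -> H4
  lookup 134.126.253.213: bits ε walk d0:H0 -> H0
  del 73.0.0.0/8 (clear depth 8)
  del 73.117.128.0/17 (clear depth 17)
  del 73.117.154.80/28 (clear depth 28)
  + 109.167.0.0/16 (H0) depth=16
  lookup 109.167.1.89: bits 0110110110100111 walk d0:H0→d1:-→d2:-→d3:-→d4:-→d5:-→d6:-→d7:-→d8:-→d9:-→d10:-→d11:-→d12:-→d13:-→d14:-→d15:-→d16:H0 -> H0
  + 73.112.0.0/13 (H3) depth=13
  lookup 109.167.0.25: bits 0110110110100111 walk d0:H0→d1:-→d2:-→d3:-→d4:-→d5:-→d6:-→d7:-→d8:-→d9:-→d10:-→d11:-→d12:-→d13:-→d14:-→d15:-→d16:H0 -> H0
  lookup 73.112.2.39: bits 0100100101110 walk d0:H0→d1:-→d2:-→d3:-→d4:-→d5:-→d6:-→d7:-→d8:-→d9:-→d10:-→d11:-→d12:-→d13:H3 -> H3
  lookup 73.115.212.139: bits 0100100101110 walk d0:H0→d1:-→d2:-→d3:-→d4:-→d5:-→d6:-→d7:-→d8:-→d9:-→d10:-→d11:-→d12:-→d13:H3 -> H3
  lookup 73.112.0.4: bits 0100100101110 walk d0:H0→d1:-→d2:-→d3:-→d4:-→d5:-→d6:-→d7:-→d8:-→d9:-→d10:-→d11:-→d12:-→d13:H3 -> H3
  + 109.0.0.0/8 (H3) depth=8
  + 73.117.144.0/20 (H3) depth=20
  + 73.0.0.0/8 (H1) depth=8
  + 73.117.154.85/32 (H5) depth=32
  + 109.167.0.0/16 (H1) depth=16
  + 109.128.0.0/10 (H1) depth=10

== LOOKUPS ==
["H4","H0","H0","H0","H3","H3","H3"]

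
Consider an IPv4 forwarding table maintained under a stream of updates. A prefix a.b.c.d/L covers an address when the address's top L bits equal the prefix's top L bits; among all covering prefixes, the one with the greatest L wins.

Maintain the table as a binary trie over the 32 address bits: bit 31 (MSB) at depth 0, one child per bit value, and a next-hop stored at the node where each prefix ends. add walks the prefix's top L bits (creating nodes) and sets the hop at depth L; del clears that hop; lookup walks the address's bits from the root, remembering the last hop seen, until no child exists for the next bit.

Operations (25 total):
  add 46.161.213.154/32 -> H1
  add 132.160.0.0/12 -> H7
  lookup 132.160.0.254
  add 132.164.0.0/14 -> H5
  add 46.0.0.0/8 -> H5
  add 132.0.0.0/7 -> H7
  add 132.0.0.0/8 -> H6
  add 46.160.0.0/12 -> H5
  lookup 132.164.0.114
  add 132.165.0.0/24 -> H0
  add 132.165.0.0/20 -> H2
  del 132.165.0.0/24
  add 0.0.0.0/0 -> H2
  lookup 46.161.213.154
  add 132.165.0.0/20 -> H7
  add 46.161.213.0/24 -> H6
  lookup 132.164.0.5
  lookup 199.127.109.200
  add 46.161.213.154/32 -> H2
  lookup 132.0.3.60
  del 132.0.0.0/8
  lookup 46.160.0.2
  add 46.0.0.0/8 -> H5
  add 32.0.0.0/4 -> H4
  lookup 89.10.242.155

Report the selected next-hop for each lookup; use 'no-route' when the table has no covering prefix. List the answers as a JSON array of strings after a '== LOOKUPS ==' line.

Trace:
  + 46.161.213.154/32 (H1) depth=32
  + 132.160.0.0/12 (H7) depth=12
  ? 132.160.0.254  path d0:-→d1:-→d2:-→d3:-→d4:-→d5:-→d6:-→d7:-→d8:-→d9:-→d10:-→d11:-→d12:H7  best=H7
  + 132.164.0.0/14 (H5) depth=14
  + 46.0.0.0/8 (H5) depth=8
  + 132.0.0.0/7 (H7) depth=7
  + 132.0.0.0/8 (H6) depth=8
  + 46.160.0.0/12 (H5) depth=12
  ? 132.164.0.114  path d0:-→d1:-→d2:-→d3:-→d4:-→d5:-→d6:-→d7:H7→d8:H6→d9:-→d10:-→d11:-→d12:H7→d13:-→d14:H5  best=H5
  + 132.165.0.0/24 (H0) depth=24
  + 132.165.0.0/20 (H2) depth=20
  del 132.165.0.0/24 (clear depth 24)
  + 0.0.0.0/0 (H2) depth=0
  ? 46.161.213.154  path d0:H2→d1:-→d2:-→d3:-→d4:-→d5:-→d6:-→d7:-→d8:H5→d9:-→d10:-→d11:-→d12:H5→d13:-→d14:-→d15:-→d16:-→d17:-→d18:-→d19:-→d20:-→d21:-→d22:-→d23:-→d24:-→d25:-→d26:-→d27:-→d28:-→d29:-→d30:-→d31:-→d32:H1  best=H1
  + 132.165.0.0/20 (H7) depth=20
  + 46.161.213.0/24 (H6) depth=24
  ? 132.164.0.5  path d0:H2→d1:-→d2:-→d3:-→d4:-→d5:-→d6:-→d7:H7→d8:H6→d9:-→d10:-→d11:-→d12:H7→d13:-→d14:H5→d15:-  best=H5
  ? 199.127.109.200  path d0:H2→d1:-  best=H2
  + 46.161.213.154/32 (H2) depth=32
  ? 132.0.3.60  path d0:H2→d1:-→d2:-→d3:-→d4:-→d5:-→d6:-→d7:H7→d8:H6  best=H6
  del 132.0.0.0/8 (clear depth 8)
  ? 46.160.0.2  path d0:H2→d1:-→d2:-→d3:-→d4:-→d5:-→d6:-→d7:-→d8:H5→d9:-→d10:-→d11:-→d12:H5→d13:-→d14:-→d15:-  best=H5
  + 46.0.0.0/8 (H5) depth=8
  + 32.0.0.0/4 (H4) depth=4
  ? 89.10.242.155  path d0:H2→d1:-  best=H2

== LOOKUPS ==
["H7","H5","H1","H5","H2","H6","H5","H2"]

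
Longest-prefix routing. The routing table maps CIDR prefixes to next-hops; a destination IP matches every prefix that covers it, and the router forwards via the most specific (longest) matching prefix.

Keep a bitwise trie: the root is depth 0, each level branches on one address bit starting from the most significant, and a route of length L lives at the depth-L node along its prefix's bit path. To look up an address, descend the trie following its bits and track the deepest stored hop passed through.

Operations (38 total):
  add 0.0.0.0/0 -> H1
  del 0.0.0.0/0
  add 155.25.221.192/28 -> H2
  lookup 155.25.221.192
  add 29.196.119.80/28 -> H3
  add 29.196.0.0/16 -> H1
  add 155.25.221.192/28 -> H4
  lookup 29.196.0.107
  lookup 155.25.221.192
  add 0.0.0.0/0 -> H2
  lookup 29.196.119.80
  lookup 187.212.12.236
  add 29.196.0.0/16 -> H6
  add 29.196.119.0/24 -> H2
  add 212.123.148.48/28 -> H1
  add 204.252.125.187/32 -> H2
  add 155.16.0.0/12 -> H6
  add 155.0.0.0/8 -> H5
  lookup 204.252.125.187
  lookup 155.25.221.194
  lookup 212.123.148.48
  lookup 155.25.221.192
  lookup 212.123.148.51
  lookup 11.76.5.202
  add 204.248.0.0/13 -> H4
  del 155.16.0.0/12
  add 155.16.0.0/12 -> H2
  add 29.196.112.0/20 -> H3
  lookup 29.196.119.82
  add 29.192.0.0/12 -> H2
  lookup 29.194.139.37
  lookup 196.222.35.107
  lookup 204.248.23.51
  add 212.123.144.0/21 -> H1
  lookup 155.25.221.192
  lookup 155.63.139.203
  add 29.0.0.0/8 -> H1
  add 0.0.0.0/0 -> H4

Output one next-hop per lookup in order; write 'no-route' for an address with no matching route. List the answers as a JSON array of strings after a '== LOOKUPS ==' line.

Trace:
  add 0.0.0.0/0 -> H1 at depth 0
  - 0.0.0.0/0 clear@0
  add 155.25.221.192/28 -> H2 at depth 28
  ? 155.25.221.192  path d0:-→d1:-→d2:-→d3:-→d4:-→d5:-→d6:-→d7:-→d8:-→d9:-→d10:-→d11:-→d12:-→d13:-→d14:-→d15:-→d16:-→d17:-→d18:-→d19:-→d20:-→d21:-→d22:-→d23:-→d24:-→d25:-→d26:-→d27:-→d28:H2  best=H2
  add 29.196.119.80/28 -> H3 at depth 28
  add 29.196.0.0/16 -> H1 at depth 16
  add 155.25.221.192/28 -> H4 at depth 28
  ? 29.196.0.107  path d0:-→d1:-→d2:-→d3:-→d4:-→d5:-→d6:-→d7:-→d8:-→d9:-→d10:-→d11:-→d12:-→d13:-→d14:-→d15:-→d16:H1→d17:-  best=H1
  ? 155.25.221.192  path d0:-→d1:-→d2:-→d3:-→d4:-→d5:-→d6:-→d7:-→d8:-→d9:-→d10:-→d11:-→d12:-→d13:-→d14:-→d15:-→d16:-→d17:-→d18:-→d19:-→d20:-→d21:-→d22:-→d23:-→d24:-→d25:-→d26:-→d27:-→d28:H4  best=H4
  add 0.0.0.0/0 -> H2 at depth 0
  ? 29.196.119.80  path d0:H2→d1:-→d2:-→d3:-→d4:-→d5:-→d6:-→d7:-→d8:-→d9:-→d10:-→d11:-→d12:-→d13:-→d14:-→d15:-→d16:H1→d17:-→d18:-→d19:-→d20:-→d21:-→d22:-→d23:-→d24:-→d25:-→d26:-→d27:-→d28:H3  best=H3
  ? 187.212.12.236  path d0:H2→d1:-→d2:-  best=H2
  add 29.196.0.0/16 -> H6 at depth 16
  add 29.196.119.0/24 -> H2 at depth 24
  add 212.123.148.48/28 -> H1 at depth 28
  add 204.252.125.187/32 -> H2 at depth 32
  add 155.16.0.0/12 -> H6 at depth 12
  add 155.0.0.0/8 -> H5 at depth 8
  ? 204.252.125.187  path d0:H2→d1:-→d2:-→d3:-→d4:-→d5:-→d6:-→d7:-→d8:-→d9:-→d10:-→d11:-→d12:-→d13:-→d14:-→d15:-→d16:-→d17:-→d18:-→d19:-→d20:-→d21:-→d22:-→d23:-→d24:-→d25:-→d26:-→d27:-→d28:-→d29:-→d30:-→d31:-→d32:H2  best=H2
  ? 155.25.221.194  path d0:H2→d1:-→d2:-→d3:-→d4:-→d5:-→d6:-→d7:-→d8:H5→d9:-→d10:-→d11:-→d12:H6→d13:-→d14:-→d15:-→d16:-→d17:-→d18:-→d19:-→d20:-→d21:-→d22:-→d23:-→d24:-→d25:-→d26:-→d27:-→d28:H4  best=H4
  ? 212.123.148.48  path d0:H2→d1:-→d2:-→d3:-→d4:-→d5:-→d6:-→d7:-→d8:-→d9:-→d10:-→d11:-→d12:-→d13:-→d14:-→d15:-→d16:-→d17:-→d18:-→d19:-→d20:-→d21:-→d22:-→d23:-→d24:-→d25:-→d26:-→d27:-→d28:H1  best=H1
  ? 155.25.221.192  path d0:H2→d1:-→d2:-→d3:-→d4:-→d5:-→d6:-→d7:-→d8:H5→d9:-→d10:-→d11:-→d12:H6→d13:-→d14:-→d15:-→d16:-→d17:-→d18:-→d19:-→d20:-→d21:-→d22:-→d23:-→d24:-→d25:-→d26:-→d27:-→d28:H4  best=H4
  ? 212.123.148.51  path d0:H2→d1:-→d2:-→d3:-→d4:-→d5:-→d6:-→d7:-→d8:-→d9:-→d10:-→d11:-→d12:-→d13:-→d14:-→d15:-→d16:-→d17:-→d18:-→d19:-→d20:-→d21:-→d22:-→d23:-→d24:-→d25:-→d26:-→d27:-→d28:H1  best=H1
  ? 11.76.5.202  path d0:H2→d1:-→d2:-→d3:-  best=H2
  add 204.248.0.0/13 -> H4 at depth 13
  - 155.16.0.0/12 clear@12
  add 155.16.0.0/12 -> H2 at depth 12
  add 29.196.112.0/20 -> H3 at depth 20
  ? 29.196.119.82  path d0:H2→d1:-→d2:-→d3:-→d4:-→d5:-→d6:-→d7:-→d8:-→d9:-→d10:-→d11:-→d12:-→d13:-→d14:-→d15:-→d16:H6→d17:-→d18:-→d19:-→d20:H3→d21:-→d22:-→d23:-→d24:H2→d25:-→d26:-→d27:-→d28:H3  best=H3
  add 29.192.0.0/12 -> H2 at depth 12
  ? 29.194.139.37  path d0:H2→d1:-→d2:-→d3:-→d4:-→d5:-→d6:-→d7:-→d8:-→d9:-→d10:-→d11:-→d12:H2→d13:-  best=H2
  ? 196.222.35.107  path d0:H2→d1:-→d2:-→d3:-→d4:-  best=H2
  ? 204.248.23.51  path d0:H2→d1:-→d2:-→d3:-→d4:-→d5:-→d6:-→d7:-→d8:-→d9:-→d10:-→d11:-→d12:-→d13:H4  best=H4
  add 212.123.144.0/21 -> H1 at depth 21
  ? 155.25.221.192  path d0:H2→d1:-→d2:-→d3:-→d4:-→d5:-→d6:-→d7:-→d8:H5→d9:-→d10:-→d11:-→d12:H2→d13:-→d14:-→d15:-→d16:-→d17:-→d18:-→d19:-→d20:-→d21:-→d22:-→d23:-→d24:-→d25:-→d26:-→d27:-→d28:H4  best=H4
  ? 155.63.139.203  path d0:H2→d1:-→d2:-→d3:-→d4:-→d5:-→d6:-→d7:-→d8:H5→d9:-→d10:-  best=H5
  add 29.0.0.0/8 -> H1 at depth 8
  add 0.0.0.0/0 -> H4 at depth 0

== LOOKUPS ==
["H2","H1","H4","H3","H2","H2","H4","H1","H4","H1","H2","H3","H2","H2","H4","H4","H5"]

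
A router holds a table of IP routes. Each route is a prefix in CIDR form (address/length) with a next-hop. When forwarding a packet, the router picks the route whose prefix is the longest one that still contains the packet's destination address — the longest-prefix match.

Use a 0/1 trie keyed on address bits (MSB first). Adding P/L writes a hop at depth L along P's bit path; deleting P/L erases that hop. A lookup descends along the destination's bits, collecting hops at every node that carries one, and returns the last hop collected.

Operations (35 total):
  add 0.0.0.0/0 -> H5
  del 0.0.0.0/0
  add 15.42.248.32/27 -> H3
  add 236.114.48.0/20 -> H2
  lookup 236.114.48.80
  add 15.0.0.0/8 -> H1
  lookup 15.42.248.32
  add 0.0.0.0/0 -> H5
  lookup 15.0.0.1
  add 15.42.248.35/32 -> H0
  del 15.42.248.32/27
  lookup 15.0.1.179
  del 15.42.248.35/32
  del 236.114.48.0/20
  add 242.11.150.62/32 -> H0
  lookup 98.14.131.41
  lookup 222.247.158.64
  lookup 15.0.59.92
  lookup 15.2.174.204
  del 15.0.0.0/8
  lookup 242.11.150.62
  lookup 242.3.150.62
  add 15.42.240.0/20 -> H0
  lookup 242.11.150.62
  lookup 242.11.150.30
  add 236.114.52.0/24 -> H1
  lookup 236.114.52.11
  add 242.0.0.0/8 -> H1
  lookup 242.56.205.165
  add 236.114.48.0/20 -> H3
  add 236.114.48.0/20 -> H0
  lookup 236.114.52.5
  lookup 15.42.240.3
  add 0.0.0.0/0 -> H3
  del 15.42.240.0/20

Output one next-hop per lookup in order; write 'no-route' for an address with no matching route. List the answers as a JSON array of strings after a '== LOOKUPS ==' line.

Trace:
  + 0.0.0.0/0 (H5) depth=0
  - 0.0.0.0/0 clear@0
  + 15.42.248.32/27 (H3) depth=27
  + 236.114.48.0/20 (H2) depth=20
  lookup 236.114.48.80: bits 11101100011100100011 walk d0:-→d1:-→d2:-→d3:-→d4:-→d5:-→d6:-→d7:-→d8:-→d9:-→d10:-→d11:-→d12:-→d13:-→d14:-→d15:-→d16:-→d17:-→d18:-→d19:-→d20:H2 -> H2
  + 15.0.0.0/8 (H1) depth=8
  lookup 15.42.248.32: bits 000011110010101011111000001 walk d0:-→d1:-→d2:-→d3:-→d4:-→d5:-→d6:-→d7:-→d8:H1→d9:-→d10:-→d11:-→d12:-→d13:-→d14:-→d15:-→d16:-→d17:-→d18:-→d19:-→d20:-→d21:-→d22:-→d23:-→d24:-→d25:-→d26:-→d27:H3 -> H3
  + 0.0.0.0/0 (H5) depth=0
  lookup 15.0.0.1: bits 0000111100 walk d0:H5→d1:-→d2:-→d3:-→d4:-→d5:-→d6:-→d7:-→d8:H1→d9:-→d10:- -> H1
  + 15.42.248.35/32 (H0) depth=32
  - 15.42.248.32/27 clear@27
  lookup 15.0.1.179: bits 0000111100 walk d0:H5→d1:-→d2:-→d3:-→d4:-→d5:-→d6:-→d7:-→d8:H1→d9:-→d10:- -> H1
  - 15.42.248.35/32 clear@32
  - 236.114.48.0/20 clear@20
  + 242.11.150.62/32 (H0) depth=32
  lookup 98.14.131.41: bits 0 walk d0:H5→d1:- -> H5
  lookup 222.247.158.64: bits 11 walk d0:H5→d1:-→d2:- -> H5
  lookup 15.0.59.92: bits 0000111100 walk d0:H5→d1:-→d2:-→d3:-→d4:-→d5:-→d6:-→d7:-→d8:H1→d9:-→d10:- -> H1
  lookup 15.2.174.204: bits 0000111100 walk d0:H5→d1:-→d2:-→d3:-→d4:-→d5:-→d6:-→d7:-→d8:H1→d9:-→d10:- -> H1
  - 15.0.0.0/8 clear@8
  lookup 242.11.150.62: bits 11110010000010111001011000111110 walk d0:H5→d1:-→d2:-→d3:-→d4:-→d5:-→d6:-→d7:-→d8:-→d9:-→d10:-→d11:-→d12:-→d13:-→d14:-→d15:-→d16:-→d17:-→d18:-→d19:-→d20:-→d21:-→d22:-→d23:-→d24:-→d25:-→d26:-→d27:-→d28:-→d29:-→d30:-→d31:-→d32:H0 -> H0
  lookup 242.3.150.62: bits 111100100000 walk d0:H5→d1:-→d2:-→d3:-→d4:-→d5:-→d6:-→d7:-→d8:-→d9:-→d10:-→d11:-→d12:- -> H5
  + 15.42.240.0/20 (H0) depth=20
  lookup 242.11.150.62: bits 11110010000010111001011000111110 walk d0:H5→d1:-→d2:-→d3:-→d4:-→d5:-→d6:-→d7:-→d8:-→d9:-→d10:-→d11:-→d12:-→d13:-→d14:-→d15:-→d16:-→d17:-→d18:-→d19:-→d20:-→d21:-→d22:-→d23:-→d24:-→d25:-→d26:-→d27:-→d28:-→d29:-→d30:-→d31:-→d32:H0 -> H0
  lookup 242.11.150.30: bits 11110010000010111001011000 walk d0:H5→d1:-→d2:-→d3:-→d4:-→d5:-→d6:-→d7:-→d8:-→d9:-→d10:-→d11:-→d12:-→d13:-→d14:-→d15:-→d16:-→d17:-→d18:-→d19:-→d20:-→d21:-→d22:-→d23:-→d24:-→d25:-→d26:- -> H5
  + 236.114.52.0/24 (H1) depth=24
  lookup 236.114.52.11: bits 111011000111001000110100 walk d0:H5→d1:-→d2:-→d3:-→d4:-→d5:-→d6:-→d7:-→d8:-→d9:-→d10:-→d11:-→d12:-→d13:-→d14:-→d15:-→d16:-→d17:-→d18:-→d19:-→d20:-→d21:-→d22:-→d23:-→d24:H1 -> H1
  + 242.0.0.0/8 (H1) depth=8
  lookup 242.56.205.165: bits 1111001000 walk d0:H5→d1:-→d2:-→d3:-→d4:-→d5:-→d6:-→d7:-→d8:H1→d9:-→d10:- -> H1
  + 236.114.48.0/20 (H3) depth=20
  + 236.114.48.0/20 (H0) depth=20
  lookup 236.114.52.5: bits 111011000111001000110100 walk d0:H5→d1:-→d2:-→d3:-→d4:-→d5:-→d6:-→d7:-→d8:-→d9:-→d10:-→d11:-→d12:-→d13:-→d14:-→d15:-→d16:-→d17:-→d18:-→d19:-→d20:H0→d21:-→d22:-→d23:-→d24:H1 -> H1
  lookup 15.42.240.3: bits 00001111001010101111 walk d0:H5→d1:-→d2:-→d3:-→d4:-→d5:-→d6:-→d7:-→d8:-→d9:-→d10:-→d11:-→d12:-→d13:-→d14:-→d15:-→d16:-→d17:-→d18:-→d19:-→d20:H0 -> H0
  + 0.0.0.0/0 (H3) depth=0
  - 15.42.240.0/20 clear@20

== LOOKUPS ==
["H2","H3","H1","H1","H5","H5","H1","H1","H0","H5","H0","H5","H1","H1","H1","H0"]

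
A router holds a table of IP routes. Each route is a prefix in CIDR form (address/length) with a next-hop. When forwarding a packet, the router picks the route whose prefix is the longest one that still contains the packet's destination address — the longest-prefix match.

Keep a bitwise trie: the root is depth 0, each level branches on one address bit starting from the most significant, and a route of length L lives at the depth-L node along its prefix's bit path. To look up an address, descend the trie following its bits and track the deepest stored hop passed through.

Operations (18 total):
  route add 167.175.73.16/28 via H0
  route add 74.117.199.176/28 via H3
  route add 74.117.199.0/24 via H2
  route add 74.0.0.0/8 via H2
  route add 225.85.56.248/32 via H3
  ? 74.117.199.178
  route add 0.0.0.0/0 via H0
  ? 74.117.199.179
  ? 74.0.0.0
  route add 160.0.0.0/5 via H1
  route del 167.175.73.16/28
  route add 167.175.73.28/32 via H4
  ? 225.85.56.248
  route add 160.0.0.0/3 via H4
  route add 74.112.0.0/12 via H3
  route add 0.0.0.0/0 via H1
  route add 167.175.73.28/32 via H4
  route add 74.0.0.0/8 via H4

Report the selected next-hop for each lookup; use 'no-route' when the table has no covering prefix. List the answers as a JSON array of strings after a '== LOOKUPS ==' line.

Apply in order:
  + 167.175.73.16/28 (H0) depth=28
  + 74.117.199.176/28 (H3) depth=28
  + 74.117.199.0/24 (H2) depth=24
  + 74.0.0.0/8 (H2) depth=8
  + 225.85.56.248/32 (H3) depth=32
  ? 74.117.199.178  path d0:-→d1:-→d2:-→d3:-→d4:-→d5:-→d6:-→d7:-→d8:H2→d9:-→d10:-→d11:-→d12:-→d13:-→d14:-→d15:-→d16:-→d17:-→d18:-→d19:-→d20:-→d21:-→d22:-→d23:-→d24:H2→d25:-→d26:-→d27:-→d28:H3  best=H3
  + 0.0.0.0/0 (H0) depth=0
  ? 74.117.199.179  path d0:H0→d1:-→d2:-→d3:-→d4:-→d5:-→d6:-→d7:-→d8:H2→d9:-→d10:-→d11:-→d12:-→d13:-→d14:-→d15:-→d16:-→d17:-→d18:-→d19:-→d20:-→d21:-→d22:-→d23:-→d24:H2→d25:-→d26:-→d27:-→d28:H3  best=H3
  ? 74.0.0.0  path d0:H0→d1:-→d2:-→d3:-→d4:-→d5:-→d6:-→d7:-→d8:H2→d9:-  best=H2
  + 160.0.0.0/5 (H1) depth=5
  del 167.175.73.16/28 (clear depth 28)
  + 167.175.73.28/32 (H4) depth=32
  ? 225.85.56.248  path d0:H0→d1:-→d2:-→d3:-→d4:-→d5:-→d6:-→d7:-→d8:-→d9:-→d10:-→d11:-→d12:-→d13:-→d14:-→d15:-→d16:-→d17:-→d18:-→d19:-→d20:-→d21:-→d22:-→d23:-→d24:-→d25:-→d26:-→d27:-→d28:-→d29:-→d30:-→d31:-→d32:H3  best=H3
  + 160.0.0.0/3 (H4) depth=3
  + 74.112.0.0/12 (H3) depth=12
  + 0.0.0.0/0 (H1) depth=0
  + 167.175.73.28/32 (H4) depth=32
  + 74.0.0.0/8 (H4) depth=8

== LOOKUPS ==
["H3","H3","H2","H3"]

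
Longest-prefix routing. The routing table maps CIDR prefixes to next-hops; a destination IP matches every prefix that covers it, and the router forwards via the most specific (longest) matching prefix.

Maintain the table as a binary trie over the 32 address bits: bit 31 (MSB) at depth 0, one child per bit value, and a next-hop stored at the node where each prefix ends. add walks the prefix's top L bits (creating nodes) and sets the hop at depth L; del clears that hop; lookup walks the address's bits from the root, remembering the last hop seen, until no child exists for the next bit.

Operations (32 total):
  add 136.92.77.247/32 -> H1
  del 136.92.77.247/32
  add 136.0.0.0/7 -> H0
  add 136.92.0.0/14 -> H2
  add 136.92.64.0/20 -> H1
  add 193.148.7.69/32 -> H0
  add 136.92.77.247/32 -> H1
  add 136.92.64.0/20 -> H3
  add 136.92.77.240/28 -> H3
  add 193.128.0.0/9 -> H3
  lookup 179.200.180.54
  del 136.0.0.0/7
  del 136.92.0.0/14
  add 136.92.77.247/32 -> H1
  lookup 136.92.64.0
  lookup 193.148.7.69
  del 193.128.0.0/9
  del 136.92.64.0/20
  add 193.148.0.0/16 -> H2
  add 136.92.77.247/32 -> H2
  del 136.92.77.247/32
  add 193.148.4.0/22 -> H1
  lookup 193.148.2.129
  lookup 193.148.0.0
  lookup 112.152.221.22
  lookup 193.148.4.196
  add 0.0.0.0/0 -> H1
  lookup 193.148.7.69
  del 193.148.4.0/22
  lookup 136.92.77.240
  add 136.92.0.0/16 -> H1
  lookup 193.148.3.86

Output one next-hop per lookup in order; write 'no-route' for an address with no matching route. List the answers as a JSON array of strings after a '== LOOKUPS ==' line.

Trace:
  + 136.92.77.247/32 (H1) depth=32
  - 136.92.77.247/32 clear@32
  + 136.0.0.0/7 (H0) depth=7
  + 136.92.0.0/14 (H2) depth=14
  + 136.92.64.0/20 (H1) depth=20
  + 193.148.7.69/32 (H0) depth=32
  + 136.92.77.247/32 (H1) depth=32
  + 136.92.64.0/20 (H3) depth=20
  + 136.92.77.240/28 (H3) depth=28
  + 193.128.0.0/9 (H3) depth=9
  ? 179.200.180.54  path d0:-→d1:-→d2:-  best=no-route
  - 136.0.0.0/7 clear@7
  - 136.92.0.0/14 clear@14
  + 136.92.77.247/32 (H1) depth=32
  ? 136.92.64.0  path d0:-→d1:-→d2:-→d3:-→d4:-→d5:-→d6:-→d7:-→d8:-→d9:-→d10:-→d11:-→d12:-→d13:-→d14:-→d15:-→d16:-→d17:-→d18:-→d19:-→d20:H3  best=H3
  ? 193.148.7.69  path d0:-→d1:-→d2:-→d3:-→d4:-→d5:-→d6:-→d7:-→d8:-→d9:H3→d10:-→d11:-→d12:-→d13:-→d14:-→d15:-→d16:-→d17:-→d18:-→d19:-→d20:-→d21:-→d22:-→d23:-→d24:-→d25:-→d26:-→d27:-→d28:-→d29:-→d30:-→d31:-→d32:H0  best=H0
  - 193.128.0.0/9 clear@9
  - 136.92.64.0/20 clear@20
  + 193.148.0.0/16 (H2) depth=16
  + 136.92.77.247/32 (H2) depth=32
  - 136.92.77.247/32 clear@32
  + 193.148.4.0/22 (H1) depth=22
  ? 193.148.2.129  path d0:-→d1:-→d2:-→d3:-→d4:-→d5:-→d6:-→d7:-→d8:-→d9:-→d10:-→d11:-→d12:-→d13:-→d14:-→d15:-→d16:H2→d17:-→d18:-→d19:-→d20:-→d21:-  best=H2
  ? 193.148.0.0  path d0:-→d1:-→d2:-→d3:-→d4:-→d5:-→d6:-→d7:-→d8:-→d9:-→d10:-→d11:-→d12:-→d13:-→d14:-→d15:-→d16:H2→d17:-→d18:-→d19:-→d20:-→d21:-  best=H2
  ? 112.152.221.22  path d0:-  best=no-route
  ? 193.148.4.196  path d0:-→d1:-→d2:-→d3:-→d4:-→d5:-→d6:-→d7:-→d8:-→d9:-→d10:-→d11:-→d12:-→d13:-→d14:-→d15:-→d16:H2→d17:-→d18:-→d19:-→d20:-→d21:-→d22:H1  best=H1
  + 0.0.0.0/0 (H1) depth=0
  ? 193.148.7.69  path d0:H1→d1:-→d2:-→d3:-→d4:-→d5:-→d6:-→d7:-→d8:-→d9:-→d10:-→d11:-→d12:-→d13:-→d14:-→d15:-→d16:H2→d17:-→d18:-→d19:-→d20:-→d21:-→d22:H1→d23:-→d24:-→d25:-→d26:-→d27:-→d28:-→d29:-→d30:-→d31:-→d32:H0  best=H0
  - 193.148.4.0/22 clear@22
  ? 136.92.77.240  path d0:H1→d1:-→d2:-→d3:-→d4:-→d5:-→d6:-→d7:-→d8:-→d9:-→d10:-→d11:-→d12:-→d13:-→d14:-→d15:-→d16:-→d17:-→d18:-→d19:-→d20:-→d21:-→d22:-→d23:-→d24:-→d25:-→d26:-→d27:-→d28:H3→d29:-  best=H3
  + 136.92.0.0/16 (H1) depth=16
  ? 193.148.3.86  path d0:H1→d1:-→d2:-→d3:-→d4:-→d5:-→d6:-→d7:-→d8:-→d9:-→d10:-→d11:-→d12:-→d13:-→d14:-→d15:-→d16:H2→d17:-→d18:-→d19:-→d20:-→d21:-  best=H2

== LOOKUPS ==
["no-route","H3","H0","H2","H2","no-route","H1","H0","H3","H2"]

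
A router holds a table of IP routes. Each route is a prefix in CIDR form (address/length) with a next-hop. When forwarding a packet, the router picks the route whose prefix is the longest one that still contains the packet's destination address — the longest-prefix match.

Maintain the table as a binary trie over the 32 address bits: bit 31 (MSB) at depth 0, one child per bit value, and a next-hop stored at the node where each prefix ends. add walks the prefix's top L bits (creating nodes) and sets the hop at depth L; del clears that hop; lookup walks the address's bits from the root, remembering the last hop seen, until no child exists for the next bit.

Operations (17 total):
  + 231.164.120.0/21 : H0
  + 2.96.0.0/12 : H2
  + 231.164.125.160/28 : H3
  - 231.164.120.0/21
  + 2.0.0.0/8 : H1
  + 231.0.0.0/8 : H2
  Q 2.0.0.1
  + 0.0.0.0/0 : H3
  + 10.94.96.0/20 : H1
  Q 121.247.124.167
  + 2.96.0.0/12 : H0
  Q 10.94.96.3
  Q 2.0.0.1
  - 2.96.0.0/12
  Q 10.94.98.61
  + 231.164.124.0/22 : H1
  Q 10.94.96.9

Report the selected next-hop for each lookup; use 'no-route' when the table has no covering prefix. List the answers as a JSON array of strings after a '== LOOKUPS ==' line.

Apply in order:
  + 231.164.120.0/21 (H0) depth=21
  + 2.96.0.0/12 (H2) depth=12
  + 231.164.125.160/28 (H3) depth=28
  del 231.164.120.0/21 (clear depth 21)
  + 2.0.0.0/8 (H1) depth=8
  + 231.0.0.0/8 (H2) depth=8
  lookup 2.0.0.1: bits 000000100 walk d0:-→d1:-→d2:-→d3:-→d4:-→d5:-→d6:-→d7:-→d8:H1→d9:- -> H1
  + 0.0.0.0/0 (H3) depth=0
  + 10.94.96.0/20 (H1) depth=20
  lookup 121.247.124.167: bits 0 walk d0:H3→d1:- -> H3
  + 2.96.0.0/12 (H0) depth=12
  lookup 10.94.96.3: bits 00001010010111100110 walk d0:H3→d1:-→d2:-→d3:-→d4:-→d5:-→d6:-→d7:-→d8:-→d9:-→d10:-→d11:-→d12:-→d13:-→d14:-→d15:-→d16:-→d17:-→d18:-→d19:-→d20:H1 -> H1
  lookup 2.0.0.1: bits 000000100 walk d0:H3→d1:-→d2:-→d3:-→d4:-→d5:-→d6:-→d7:-→d8:H1→d9:- -> H1
  del 2.96.0.0/12 (clear depth 12)
  lookup 10.94.98.61: bits 00001010010111100110 walk d0:H3→d1:-→d2:-→d3:-→d4:-→d5:-→d6:-→d7:-→d8:-→d9:-→d10:-→d11:-→d12:-→d13:-→d14:-→d15:-→d16:-→d17:-→d18:-→d19:-→d20:H1 -> H1
  + 231.164.124.0/22 (H1) depth=22
  lookup 10.94.96.9: bits 00001010010111100110 walk d0:H3→d1:-→d2:-→d3:-→d4:-→d5:-→d6:-→d7:-→d8:-→d9:-→d10:-→d11:-→d12:-→d13:-→d14:-→d15:-→d16:-→d17:-→d18:-→d19:-→d20:H1 -> H1

== LOOKUPS ==
["H1","H3","H1","H1","H1","H1"]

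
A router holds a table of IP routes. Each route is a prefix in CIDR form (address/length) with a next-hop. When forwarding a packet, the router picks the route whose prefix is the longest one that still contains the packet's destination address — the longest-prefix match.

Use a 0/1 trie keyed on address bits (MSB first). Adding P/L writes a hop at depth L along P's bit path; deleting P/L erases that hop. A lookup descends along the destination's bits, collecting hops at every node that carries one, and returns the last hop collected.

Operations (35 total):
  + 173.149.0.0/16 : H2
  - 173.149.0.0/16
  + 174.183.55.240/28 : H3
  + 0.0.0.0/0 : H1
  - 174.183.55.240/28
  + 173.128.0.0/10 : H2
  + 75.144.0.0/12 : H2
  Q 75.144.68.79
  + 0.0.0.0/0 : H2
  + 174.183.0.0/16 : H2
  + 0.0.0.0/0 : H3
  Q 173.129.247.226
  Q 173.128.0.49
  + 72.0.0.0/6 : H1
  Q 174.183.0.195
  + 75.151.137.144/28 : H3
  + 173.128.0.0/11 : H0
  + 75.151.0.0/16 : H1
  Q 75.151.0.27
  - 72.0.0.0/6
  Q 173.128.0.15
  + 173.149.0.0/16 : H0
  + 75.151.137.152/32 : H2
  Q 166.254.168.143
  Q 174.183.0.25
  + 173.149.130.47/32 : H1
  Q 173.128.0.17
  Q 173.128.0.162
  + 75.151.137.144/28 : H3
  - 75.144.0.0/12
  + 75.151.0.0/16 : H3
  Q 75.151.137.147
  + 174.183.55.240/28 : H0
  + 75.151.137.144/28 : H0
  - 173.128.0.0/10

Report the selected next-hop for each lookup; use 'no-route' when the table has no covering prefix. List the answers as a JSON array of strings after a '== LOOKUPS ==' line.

Trace:
  + 173.149.0.0/16 (H2) depth=16
  del 173.149.0.0/16 (clear depth 16)
  + 174.183.55.240/28 (H3) depth=28
  + 0.0.0.0/0 (H1) depth=0
  del 174.183.55.240/28 (clear depth 28)
  + 173.128.0.0/10 (H2) depth=10
  + 75.144.0.0/12 (H2) depth=12
  Q 75.144.68.79: descend 010010111001 ; hops seen [H1,H2] ; pick H2
  + 0.0.0.0/0 (H2) depth=0
  + 174.183.0.0/16 (H2) depth=16
  + 0.0.0.0/0 (H3) depth=0
  Q 173.129.247.226: descend 10101101100 ; hops seen [H3,H2] ; pick H2
  Q 173.128.0.49: descend 10101101100 ; hops seen [H3,H2] ; pick H2
  + 72.0.0.0/6 (H1) depth=6
  Q 174.183.0.195: descend 101011101011011100 ; hops seen [H3,H2] ; pick H2
  + 75.151.137.144/28 (H3) depth=28
  + 173.128.0.0/11 (H0) depth=11
  + 75.151.0.0/16 (H1) depth=16
  Q 75.151.0.27: descend 0100101110010111 ; hops seen [H3,H1,H2,H1] ; pick H1
  del 72.0.0.0/6 (clear depth 6)
  Q 173.128.0.15: descend 10101101100 ; hops seen [H3,H2,H0] ; pick H0
  + 173.149.0.0/16 (H0) depth=16
  + 75.151.137.152/32 (H2) depth=32
  Q 166.254.168.143: descend 1010 ; hops seen [H3] ; pick H3
  Q 174.183.0.25: descend 101011101011011100 ; hops seen [H3,H2] ; pick H2
  + 173.149.130.47/32 (H1) depth=32
  Q 173.128.0.17: descend 10101101100 ; hops seen [H3,H2,H0] ; pick H0
  Q 173.128.0.162: descend 10101101100 ; hops seen [H3,H2,H0] ; pick H0
  + 75.151.137.144/28 (H3) depth=28
  del 75.144.0.0/12 (clear depth 12)
  + 75.151.0.0/16 (H3) depth=16
  Q 75.151.137.147: descend 0100101110010111100010011001 ; hops seen [H3,H3,H3] ; pick H3
  + 174.183.55.240/28 (H0) depth=28
  + 75.151.137.144/28 (H0) depth=28
  del 173.128.0.0/10 (clear depth 10)

== LOOKUPS ==
["H2","H2","H2","H2","H1","H0","H3","H2","H0","H0","H3"]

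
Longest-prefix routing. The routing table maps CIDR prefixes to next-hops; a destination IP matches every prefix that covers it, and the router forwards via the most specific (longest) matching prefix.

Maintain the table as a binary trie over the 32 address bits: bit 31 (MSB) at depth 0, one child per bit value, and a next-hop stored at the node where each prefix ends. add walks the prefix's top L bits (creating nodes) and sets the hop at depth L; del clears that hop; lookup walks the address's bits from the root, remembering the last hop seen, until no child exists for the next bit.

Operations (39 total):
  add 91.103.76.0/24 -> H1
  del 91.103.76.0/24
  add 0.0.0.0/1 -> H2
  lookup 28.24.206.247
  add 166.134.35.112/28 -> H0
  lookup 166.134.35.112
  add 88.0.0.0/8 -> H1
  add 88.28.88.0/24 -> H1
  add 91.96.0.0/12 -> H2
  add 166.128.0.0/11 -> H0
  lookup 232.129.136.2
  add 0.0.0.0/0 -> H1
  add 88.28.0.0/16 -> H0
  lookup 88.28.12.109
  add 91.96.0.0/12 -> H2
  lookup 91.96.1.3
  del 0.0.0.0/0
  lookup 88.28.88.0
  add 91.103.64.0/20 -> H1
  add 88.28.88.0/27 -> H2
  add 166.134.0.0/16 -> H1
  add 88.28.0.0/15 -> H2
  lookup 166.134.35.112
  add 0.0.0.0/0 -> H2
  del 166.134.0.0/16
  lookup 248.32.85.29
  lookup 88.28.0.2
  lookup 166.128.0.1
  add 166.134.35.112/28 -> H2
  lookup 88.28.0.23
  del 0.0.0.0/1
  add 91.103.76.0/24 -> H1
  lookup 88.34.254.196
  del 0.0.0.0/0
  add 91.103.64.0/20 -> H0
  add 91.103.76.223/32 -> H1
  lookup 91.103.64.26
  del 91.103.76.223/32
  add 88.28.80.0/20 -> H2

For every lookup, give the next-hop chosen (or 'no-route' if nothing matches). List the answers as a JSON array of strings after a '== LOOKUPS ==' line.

Apply in order:
  + 91.103.76.0/24 (H1) depth=24
  - 91.103.76.0/24 clear@24
  + 0.0.0.0/1 (H2) depth=1
  lookup 28.24.206.247: bits 0 walk d0:-→d1:H2 -> H2
  + 166.134.35.112/28 (H0) depth=28
  lookup 166.134.35.112: bits 1010011010000110001000110111 walk d0:-→d1:-→d2:-→d3:-→d4:-→d5:-→d6:-→d7:-→d8:-→d9:-→d10:-→d11:-→d12:-→d13:-→d14:-→d15:-→d16:-→d17:-→d18:-→d19:-→d20:-→d21:-→d22:-→d23:-→d24:-→d25:-→d26:-→d27:-→d28:H0 -> H0
  + 88.0.0.0/8 (H1) depth=8
  + 88.28.88.0/24 (H1) depth=24
  + 91.96.0.0/12 (H2) depth=12
  + 166.128.0.0/11 (H0) depth=11
  lookup 232.129.136.2: bits 1 walk d0:-→d1:- -> no-route
  + 0.0.0.0/0 (H1) depth=0
  + 88.28.0.0/16 (H0) depth=16
  lookup 88.28.12.109: bits 01011000000111000 walk d0:H1→d1:H2→d2:-→d3:-→d4:-→d5:-→d6:-→d7:-→d8:H1→d9:-→d10:-→d11:-→d12:-→d13:-→d14:-→d15:-→d16:H0→d17:- -> H0
  + 91.96.0.0/12 (H2) depth=12
  lookup 91.96.1.3: bits 0101101101100 walk d0:H1→d1:H2→d2:-→d3:-→d4:-→d5:-→d6:-→d7:-→d8:-→d9:-→d10:-→d11:-→d12:H2→d13:- -> H2
  - 0.0.0.0/0 clear@0
  lookup 88.28.88.0: bits 010110000001110001011000 walk d0:-→d1:H2→d2:-→d3:-→d4:-→d5:-→d6:-→d7:-→d8:H1→d9:-→d10:-→d11:-→d12:-→d13:-→d14:-→d15:-→d16:H0→d17:-→d18:-→d19:-→d20:-→d21:-→d22:-→d23:-→d24:H1 -> H1
  + 91.103.64.0/20 (H1) depth=20
  + 88.28.88.0/27 (H2) depth=27
  + 166.134.0.0/16 (H1) depth=16
  + 88.28.0.0/15 (H2) depth=15
  lookup 166.134.35.112: bits 1010011010000110001000110111 walk d0:-→d1:-→d2:-→d3:-→d4:-→d5:-→d6:-→d7:-→d8:-→d9:-→d10:-→d11:H0→d12:-→d13:-→d14:-→d15:-→d16:H1→d17:-→d18:-→d19:-→d20:-→d21:-→d22:-→d23:-→d24:-→d25:-→d26:-→d27:-→d28:H0 -> H0
  + 0.0.0.0/0 (H2) depth=0
  - 166.134.0.0/16 clear@16
  lookup 248.32.85.29: bits 1 walk d0:H2→d1:- -> H2
  lookup 88.28.0.2: bits 01011000000111000 walk d0:H2→d1:H2→d2:-→d3:-→d4:-→d5:-→d6:-→d7:-→d8:H1→d9:-→d10:-→d11:-→d12:-→d13:-→d14:-→d15:H2→d16:H0→d17:- -> H0
  lookup 166.128.0.1: bits 1010011010000 walk d0:H2→d1:-→d2:-→d3:-→d4:-→d5:-→d6:-→d7:-→d8:-→d9:-→d10:-→d11:H0→d12:-→d13:- -> H0
  + 166.134.35.112/28 (H2) depth=28
  lookup 88.28.0.23: bits 01011000000111000 walk d0:H2→d1:H2→d2:-→d3:-→d4:-→d5:-→d6:-→d7:-→d8:H1→d9:-→d10:-→d11:-→d12:-→d13:-→d14:-→d15:H2→d16:H0→d17:- -> H0
  - 0.0.0.0/1 clear@1
  + 91.103.76.0/24 (H1) depth=24
  lookup 88.34.254.196: bits 0101100000 walk d0:H2→d1:-→d2:-→d3:-→d4:-→d5:-→d6:-→d7:-→d8:H1→d9:-→d10:- -> H1
  - 0.0.0.0/0 clear@0
  + 91.103.64.0/20 (H0) depth=20
  + 91.103.76.223/32 (H1) depth=32
  lookup 91.103.64.26: bits 01011011011001110100 walk d0:-→d1:-→d2:-→d3:-→d4:-→d5:-→d6:-→d7:-→d8:-→d9:-→d10:-→d11:-→d12:H2→d13:-→d14:-→d15:-→d16:-→d17:-→d18:-→d19:-→d20:H0 -> H0
  - 91.103.76.223/32 clear@32
  + 88.28.80.0/20 (H2) depth=20

== LOOKUPS ==
["H2","H0","no-route","H0","H2","H1","H0","H2","H0","H0","H0","H1","H0"]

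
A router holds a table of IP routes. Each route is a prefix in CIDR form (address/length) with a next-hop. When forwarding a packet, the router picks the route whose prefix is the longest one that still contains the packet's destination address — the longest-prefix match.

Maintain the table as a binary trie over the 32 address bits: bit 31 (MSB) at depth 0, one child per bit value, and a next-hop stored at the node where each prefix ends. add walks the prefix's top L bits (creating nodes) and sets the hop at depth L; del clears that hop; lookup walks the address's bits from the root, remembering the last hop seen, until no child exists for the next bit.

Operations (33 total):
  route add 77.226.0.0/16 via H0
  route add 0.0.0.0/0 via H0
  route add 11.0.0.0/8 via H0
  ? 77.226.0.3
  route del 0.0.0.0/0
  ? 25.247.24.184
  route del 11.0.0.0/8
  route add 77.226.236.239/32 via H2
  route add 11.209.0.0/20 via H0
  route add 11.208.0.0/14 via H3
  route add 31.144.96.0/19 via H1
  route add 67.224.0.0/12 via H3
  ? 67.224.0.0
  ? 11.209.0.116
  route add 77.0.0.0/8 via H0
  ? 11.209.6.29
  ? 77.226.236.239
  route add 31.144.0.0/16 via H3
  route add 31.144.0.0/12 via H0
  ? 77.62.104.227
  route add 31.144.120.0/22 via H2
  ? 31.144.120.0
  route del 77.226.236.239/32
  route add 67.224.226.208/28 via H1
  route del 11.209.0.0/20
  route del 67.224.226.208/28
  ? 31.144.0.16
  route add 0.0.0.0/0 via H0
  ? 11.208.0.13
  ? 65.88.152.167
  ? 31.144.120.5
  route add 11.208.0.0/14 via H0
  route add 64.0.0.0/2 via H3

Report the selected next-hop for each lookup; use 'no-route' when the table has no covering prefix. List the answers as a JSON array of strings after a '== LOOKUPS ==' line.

Trace:
  + 77.226.0.0/16 (H0) depth=16
  + 0.0.0.0/0 (H0) depth=0
  + 11.0.0.0/8 (H0) depth=8
  lookup 77.226.0.3: bits 0100110111100010 walk d0:H0→d1:-→d2:-→d3:-→d4:-→d5:-→d6:-→d7:-→d8:-→d9:-→d10:-→d11:-→d12:-→d13:-→d14:-→d15:-→d16:H0 -> H0
  del 0.0.0.0/0 (clear depth 0)
  lookup 25.247.24.184: bits 000 walk d0:-→d1:-→d2:-→d3:- -> no-route
  del 11.0.0.0/8 (clear depth 8)
  + 77.226.236.239/32 (H2) depth=32
  + 11.209.0.0/20 (H0) depth=20
  + 11.208.0.0/14 (H3) depth=14
  + 31.144.96.0/19 (H1) depth=19
  + 67.224.0.0/12 (H3) depth=12
  lookup 67.224.0.0: bits 010000111110 walk d0:-→d1:-→d2:-→d3:-→d4:-→d5:-→d6:-→d7:-→d8:-→d9:-→d10:-→d11:-→d12:H3 -> H3
  lookup 11.209.0.116: bits 00001011110100010000 walk d0:-→d1:-→d2:-→d3:-→d4:-→d5:-→d6:-→d7:-→d8:-→d9:-→d10:-→d11:-→d12:-→d13:-→d14:H3→d15:-→d16:-→d17:-→d18:-→d19:-→d20:H0 -> H0
  + 77.0.0.0/8 (H0) depth=8
  lookup 11.209.6.29: bits 00001011110100010000 walk d0:-→d1:-→d2:-→d3:-→d4:-→d5:-→d6:-→d7:-→d8:-→d9:-→d10:-→d11:-→d12:-→d13:-→d14:H3→d15:-→d16:-→d17:-→d18:-→d19:-→d20:H0 -> H0
  lookup 77.226.236.239: bits 01001101111000101110110011101111 walk d0:-→d1:-→d2:-→d3:-→d4:-→d5:-→d6:-→d7:-→d8:H0→d9:-→d10:-→d11:-→d12:-→d13:-→d14:-→d15:-→d16:H0→d17:-→d18:-→d19:-→d20:-→d21:-→d22:-→d23:-→d24:-→d25:-→d26:-→d27:-→d28:-→d29:-→d30:-→d31:-→d32:H2 -> H2
  + 31.144.0.0/16 (H3) depth=16
  + 31.144.0.0/12 (H0) depth=12
  lookup 77.62.104.227: bits 01001101 walk d0:-→d1:-→d2:-→d3:-→d4:-→d5:-→d6:-→d7:-→d8:H0 -> H0
  + 31.144.120.0/22 (H2) depth=22
  lookup 31.144.120.0: bits 0001111110010000011110 walk d0:-→d1:-→d2:-→d3:-→d4:-→d5:-→d6:-→d7:-→d8:-→d9:-→d10:-→d11:-→d12:H0→d13:-→d14:-→d15:-→d16:H3→d17:-→d18:-→d19:H1→d20:-→d21:-→d22:H2 -> H2
  del 77.226.236.239/32 (clear depth 32)
  + 67.224.226.208/28 (H1) depth=28
  del 11.209.0.0/20 (clear depth 20)
  del 67.224.226.208/28 (clear depth 28)
  lookup 31.144.0.16: bits 00011111100100000 walk d0:-→d1:-→d2:-→d3:-→d4:-→d5:-→d6:-→d7:-→d8:-→d9:-→d10:-→d11:-→d12:H0→d13:-→d14:-→d15:-→d16:H3→d17:- -> H3
  + 0.0.0.0/0 (H0) depth=0
  lookup 11.208.0.13: bits 000010111101000 walk d0:H0→d1:-→d2:-→d3:-→d4:-→d5:-→d6:-→d7:-→d8:-→d9:-→d10:-→d11:-→d12:-→d13:-→d14:H3→d15:- -> H3
  lookup 65.88.152.167: bits 010000 walk d0:H0→d1:-→d2:-→d3:-→d4:-→d5:-→d6:- -> H0
  lookup 31.144.120.5: bits 0001111110010000011110 walk d0:H0→d1:-→d2:-→d3:-→d4:-→d5:-→d6:-→d7:-→d8:-→d9:-→d10:-→d11:-→d12:H0→d13:-→d14:-→d15:-→d16:H3→d17:-→d18:-→d19:H1→d20:-→d21:-→d22:H2 -> H2
  + 11.208.0.0/14 (H0) depth=14
  + 64.0.0.0/2 (H3) depth=2

== LOOKUPS ==
["H0","no-route","H3","H0","H0","H2","H0","H2","H3","H3","H0","H2"]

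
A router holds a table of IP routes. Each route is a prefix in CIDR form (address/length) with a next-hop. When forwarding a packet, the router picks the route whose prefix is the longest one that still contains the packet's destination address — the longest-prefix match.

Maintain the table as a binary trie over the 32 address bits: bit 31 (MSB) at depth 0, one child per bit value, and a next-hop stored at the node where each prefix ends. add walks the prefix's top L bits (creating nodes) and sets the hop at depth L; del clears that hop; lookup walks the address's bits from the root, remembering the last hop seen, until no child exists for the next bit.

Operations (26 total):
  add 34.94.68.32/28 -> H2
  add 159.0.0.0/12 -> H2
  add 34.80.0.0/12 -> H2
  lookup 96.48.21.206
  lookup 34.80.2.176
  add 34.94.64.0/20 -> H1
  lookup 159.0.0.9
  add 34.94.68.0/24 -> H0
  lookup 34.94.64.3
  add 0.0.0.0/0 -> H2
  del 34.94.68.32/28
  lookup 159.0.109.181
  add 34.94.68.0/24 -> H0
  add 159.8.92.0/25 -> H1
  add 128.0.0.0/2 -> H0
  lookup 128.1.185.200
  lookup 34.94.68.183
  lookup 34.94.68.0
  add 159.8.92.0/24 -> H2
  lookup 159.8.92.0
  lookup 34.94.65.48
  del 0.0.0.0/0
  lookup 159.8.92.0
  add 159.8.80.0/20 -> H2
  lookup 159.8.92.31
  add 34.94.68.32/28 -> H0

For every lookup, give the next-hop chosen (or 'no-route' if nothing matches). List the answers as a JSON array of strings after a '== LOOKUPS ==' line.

Trace:
  + 34.94.68.32/28 (H2) depth=28
  + 159.0.0.0/12 (H2) depth=12
  + 34.80.0.0/12 (H2) depth=12
  ? 96.48.21.206  path d0:-→d1:-  best=no-route
  ? 34.80.2.176  path d0:-→d1:-→d2:-→d3:-→d4:-→d5:-→d6:-→d7:-→d8:-→d9:-→d10:-→d11:-→d12:H2  best=H2
  + 34.94.64.0/20 (H1) depth=20
  ? 159.0.0.9  path d0:-→d1:-→d2:-→d3:-→d4:-→d5:-→d6:-→d7:-→d8:-→d9:-→d10:-→d11:-→d12:H2  best=H2
  + 34.94.68.0/24 (H0) depth=24
  ? 34.94.64.3  path d0:-→d1:-→d2:-→d3:-→d4:-→d5:-→d6:-→d7:-→d8:-→d9:-→d10:-→d11:-→d12:H2→d13:-→d14:-→d15:-→d16:-→d17:-→d18:-→d19:-→d20:H1→d21:-  best=H1
  + 0.0.0.0/0 (H2) depth=0
  - 34.94.68.32/28 clear@28
  ? 159.0.109.181  path d0:H2→d1:-→d2:-→d3:-→d4:-→d5:-→d6:-→d7:-→d8:-→d9:-→d10:-→d11:-→d12:H2  best=H2
  + 34.94.68.0/24 (H0) depth=24
  + 159.8.92.0/25 (H1) depth=25
  + 128.0.0.0/2 (H0) depth=2
  ? 128.1.185.200  path d0:H2→d1:-→d2:H0→d3:-  best=H0
  ? 34.94.68.183  path d0:H2→d1:-→d2:-→d3:-→d4:-→d5:-→d6:-→d7:-→d8:-→d9:-→d10:-→d11:-→d12:H2→d13:-→d14:-→d15:-→d16:-→d17:-→d18:-→d19:-→d20:H1→d21:-→d22:-→d23:-→d24:H0  best=H0
  ? 34.94.68.0  path d0:H2→d1:-→d2:-→d3:-→d4:-→d5:-→d6:-→d7:-→d8:-→d9:-→d10:-→d11:-→d12:H2→d13:-→d14:-→d15:-→d16:-→d17:-→d18:-→d19:-→d20:H1→d21:-→d22:-→d23:-→d24:H0→d25:-→d26:-  best=H0
  + 159.8.92.0/24 (H2) depth=24
  ? 159.8.92.0  path d0:H2→d1:-→d2:H0→d3:-→d4:-→d5:-→d6:-→d7:-→d8:-→d9:-→d10:-→d11:-→d12:H2→d13:-→d14:-→d15:-→d16:-→d17:-→d18:-→d19:-→d20:-→d21:-→d22:-→d23:-→d24:H2→d25:H1  best=H1
  ? 34.94.65.48  path d0:H2→d1:-→d2:-→d3:-→d4:-→d5:-→d6:-→d7:-→d8:-→d9:-→d10:-→d11:-→d12:H2→d13:-→d14:-→d15:-→d16:-→d17:-→d18:-→d19:-→d20:H1→d21:-  best=H1
  - 0.0.0.0/0 clear@0
  ? 159.8.92.0  path d0:-→d1:-→d2:H0→d3:-→d4:-→d5:-→d6:-→d7:-→d8:-→d9:-→d10:-→d11:-→d12:H2→d13:-→d14:-→d15:-→d16:-→d17:-→d18:-→d19:-→d20:-→d21:-→d22:-→d23:-→d24:H2→d25:H1  best=H1
  + 159.8.80.0/20 (H2) depth=20
  ? 159.8.92.31  path d0:-→d1:-→d2:H0→d3:-→d4:-→d5:-→d6:-→d7:-→d8:-→d9:-→d10:-→d11:-→d12:H2→d13:-→d14:-→d15:-→d16:-→d17:-→d18:-→d19:-→d20:H2→d21:-→d22:-→d23:-→d24:H2→d25:H1  best=H1
  + 34.94.68.32/28 (H0) depth=28

== LOOKUPS ==
["no-route","H2","H2","H1","H2","H0","H0","H0","H1","H1","H1","H1"]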